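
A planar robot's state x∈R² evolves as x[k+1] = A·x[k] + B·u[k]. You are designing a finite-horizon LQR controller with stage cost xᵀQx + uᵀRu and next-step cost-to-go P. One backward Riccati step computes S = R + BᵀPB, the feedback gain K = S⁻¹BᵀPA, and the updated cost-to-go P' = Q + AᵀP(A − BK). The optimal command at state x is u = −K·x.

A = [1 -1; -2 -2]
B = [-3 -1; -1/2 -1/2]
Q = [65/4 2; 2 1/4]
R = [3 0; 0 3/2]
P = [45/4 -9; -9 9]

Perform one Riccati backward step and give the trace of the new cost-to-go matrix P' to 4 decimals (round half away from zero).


BᵀP = [-29.2500 22.5000; -6.7500 4.5000]
S = R + BᵀPB = [3 0; 0 3/2] + [76.5000 18.0000; 18.0000 4.5000] = [79.5000 18.0000; 18.0000 6.0000]
BᵀPA = [-74.2500 -15.7500; -15.7500 -2.2500]
K = S⁻¹·BᵀPA = [-1.0588 -0.3529; 0.5515 0.6838]
A−BK = [-1.6250 -1.3750; -2.2537 -1.8346]
AᵀP(A−BK) = [13.3180 9.3143; 9.3143 7.2298]
P' = Q + AᵀP(A−BK) = [29.5680 11.3143; 11.3143 7.4798]
tr(P') = 37.0478

37.0478


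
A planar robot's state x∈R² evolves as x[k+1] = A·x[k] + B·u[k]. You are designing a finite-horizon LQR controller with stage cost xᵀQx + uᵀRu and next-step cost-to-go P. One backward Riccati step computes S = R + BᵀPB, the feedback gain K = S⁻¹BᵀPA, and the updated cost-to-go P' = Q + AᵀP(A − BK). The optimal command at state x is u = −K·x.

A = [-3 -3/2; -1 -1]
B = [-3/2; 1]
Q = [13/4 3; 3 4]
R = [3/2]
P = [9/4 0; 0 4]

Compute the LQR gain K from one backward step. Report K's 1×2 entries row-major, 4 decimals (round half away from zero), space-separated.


0.5799 0.1006

BᵀP = [-3.3750 4.0000]
S = R + BᵀPB = [3/2] + [9.0625] = [10.5625]
BᵀPA = [6.1250 1.0625]
K = S⁻¹·BᵀPA = [0.5799 0.1006]
A−BK = [-2.1302 -1.3491; -1.5799 -1.1006]
AᵀP(A−BK) = [20.6982 13.5089; 13.5089 8.9556]
P' = Q + AᵀP(A−BK) = [23.9482 16.5089; 16.5089 12.9556]
tr(P') = 36.9038


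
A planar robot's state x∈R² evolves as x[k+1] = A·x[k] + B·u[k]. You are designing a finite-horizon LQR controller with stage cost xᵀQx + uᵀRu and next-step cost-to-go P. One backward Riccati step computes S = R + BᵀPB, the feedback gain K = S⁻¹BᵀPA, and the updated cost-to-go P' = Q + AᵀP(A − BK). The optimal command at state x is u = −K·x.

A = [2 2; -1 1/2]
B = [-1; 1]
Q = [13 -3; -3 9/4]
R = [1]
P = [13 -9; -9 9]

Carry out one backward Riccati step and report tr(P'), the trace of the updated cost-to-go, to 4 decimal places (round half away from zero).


24.8659

BᵀP = [-22.0000 18.0000]
S = R + BᵀPB = [1] + [40.0000] = [41.0000]
BᵀPA = [-62.0000 -35.0000]
K = S⁻¹·BᵀPA = [-1.5122 -0.8537]
A−BK = [0.4878 1.1463; 0.5122 1.3537]
AᵀP(A−BK) = [3.2439 3.5732; 3.5732 6.3720]
P' = Q + AᵀP(A−BK) = [16.2439 0.5732; 0.5732 8.6220]
tr(P') = 24.8659


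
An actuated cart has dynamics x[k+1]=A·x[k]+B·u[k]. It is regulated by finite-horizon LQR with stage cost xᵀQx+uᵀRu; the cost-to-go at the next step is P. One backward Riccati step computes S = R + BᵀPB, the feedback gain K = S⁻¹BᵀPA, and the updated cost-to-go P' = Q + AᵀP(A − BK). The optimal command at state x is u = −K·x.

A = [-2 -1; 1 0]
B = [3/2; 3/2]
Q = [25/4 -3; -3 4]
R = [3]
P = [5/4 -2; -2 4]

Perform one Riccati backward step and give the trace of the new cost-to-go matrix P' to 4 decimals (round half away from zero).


23.5403

BᵀP = [-1.1250 3.0000]
S = R + BᵀPB = [3] + [2.8125] = [5.8125]
BᵀPA = [5.2500 1.1250]
K = S⁻¹·BᵀPA = [0.9032 0.1935]
A−BK = [-3.3548 -1.2903; -0.3548 -0.2903]
AᵀP(A−BK) = [12.2581 3.4839; 3.4839 1.0323]
P' = Q + AᵀP(A−BK) = [18.5081 0.4839; 0.4839 5.0323]
tr(P') = 23.5403


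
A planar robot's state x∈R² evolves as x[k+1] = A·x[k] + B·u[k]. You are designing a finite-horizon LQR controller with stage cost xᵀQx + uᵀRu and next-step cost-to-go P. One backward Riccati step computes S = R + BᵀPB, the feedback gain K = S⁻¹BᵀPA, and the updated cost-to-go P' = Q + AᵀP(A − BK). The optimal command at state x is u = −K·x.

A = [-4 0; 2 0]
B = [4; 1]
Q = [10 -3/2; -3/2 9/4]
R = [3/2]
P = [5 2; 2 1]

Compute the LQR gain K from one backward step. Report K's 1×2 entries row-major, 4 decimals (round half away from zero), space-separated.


BᵀP = [22.0000 9.0000]
S = R + BᵀPB = [3/2] + [97.0000] = [98.5000]
BᵀPA = [-70.0000 0.0000]
K = S⁻¹·BᵀPA = [-0.7107 0.0000]
A−BK = [-1.1574 0.0000; 2.7107 0.0000]
AᵀP(A−BK) = [2.2538 0.0000; 0.0000 0.0000]
P' = Q + AᵀP(A−BK) = [12.2538 -1.5000; -1.5000 2.2500]
tr(P') = 14.5038

-0.7107 0.0000


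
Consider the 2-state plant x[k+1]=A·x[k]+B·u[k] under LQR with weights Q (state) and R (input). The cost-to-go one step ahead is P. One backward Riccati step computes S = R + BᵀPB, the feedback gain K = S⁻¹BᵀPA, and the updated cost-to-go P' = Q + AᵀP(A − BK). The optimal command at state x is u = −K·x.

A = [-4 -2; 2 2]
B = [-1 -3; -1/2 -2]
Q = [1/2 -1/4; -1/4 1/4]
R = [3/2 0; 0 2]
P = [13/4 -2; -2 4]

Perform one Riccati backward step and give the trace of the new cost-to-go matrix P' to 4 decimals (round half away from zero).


BᵀP = [-2.2500 0.0000; -5.7500 -2.0000]
S = R + BᵀPB = [3/2 0; 0 2] + [2.2500 6.7500; 6.7500 21.2500] = [3.7500 6.7500; 6.7500 23.2500]
BᵀPA = [9.0000 4.5000; 19.0000 7.5000]
K = S⁻¹·BᵀPA = [1.9459 1.2973; 0.2523 -0.0541]
A−BK = [-1.2973 -0.8649; 3.4775 2.5405]
AᵀP(A−BK) = [77.6937 55.3514; 55.3514 39.5676]
P' = Q + AᵀP(A−BK) = [78.1937 55.1014; 55.1014 39.8176]
tr(P') = 118.0113

118.0113


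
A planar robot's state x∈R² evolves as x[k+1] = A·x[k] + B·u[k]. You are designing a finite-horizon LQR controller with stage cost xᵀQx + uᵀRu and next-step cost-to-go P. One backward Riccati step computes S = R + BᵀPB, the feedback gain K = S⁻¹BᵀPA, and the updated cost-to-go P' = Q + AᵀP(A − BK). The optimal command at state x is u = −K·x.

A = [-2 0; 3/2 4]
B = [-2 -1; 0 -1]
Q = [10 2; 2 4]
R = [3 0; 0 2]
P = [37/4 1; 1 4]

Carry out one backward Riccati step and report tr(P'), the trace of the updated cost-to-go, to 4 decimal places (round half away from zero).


BᵀP = [-18.5000 -2.0000; -10.2500 -5.0000]
S = R + BᵀPB = [3 0; 0 2] + [37.0000 20.5000; 20.5000 15.2500] = [40.0000 20.5000; 20.5000 17.2500]
BᵀPA = [34.0000 -8.0000; 13.0000 -20.0000]
K = S⁻¹·BᵀPA = [1.1863 1.0083; -0.6562 -2.3577]
A−BK = [-0.2836 -0.3411; 0.8438 1.6423]
AᵀP(A−BK) = [8.1965 12.3670; 12.3670 24.9120]
P' = Q + AᵀP(A−BK) = [18.1965 14.3670; 14.3670 28.9120]
tr(P') = 47.1084

47.1084


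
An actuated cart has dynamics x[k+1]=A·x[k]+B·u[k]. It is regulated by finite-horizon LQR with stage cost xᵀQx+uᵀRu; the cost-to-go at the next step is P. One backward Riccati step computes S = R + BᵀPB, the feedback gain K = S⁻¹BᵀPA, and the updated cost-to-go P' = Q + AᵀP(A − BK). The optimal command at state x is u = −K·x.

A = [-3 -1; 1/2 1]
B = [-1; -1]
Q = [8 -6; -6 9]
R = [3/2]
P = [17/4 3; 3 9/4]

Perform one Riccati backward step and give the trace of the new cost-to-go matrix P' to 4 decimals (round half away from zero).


BᵀP = [-7.2500 -5.2500]
S = R + BᵀPB = [3/2] + [12.5000] = [14.0000]
BᵀPA = [19.1250 2.0000]
K = S⁻¹·BᵀPA = [1.3661 0.1429]
A−BK = [-1.6339 -0.8571; 1.8661 1.1429]
AᵀP(A−BK) = [3.6864 0.6429; 0.6429 0.2143]
P' = Q + AᵀP(A−BK) = [11.6864 -5.3571; -5.3571 9.2143]
tr(P') = 20.9007

20.9007


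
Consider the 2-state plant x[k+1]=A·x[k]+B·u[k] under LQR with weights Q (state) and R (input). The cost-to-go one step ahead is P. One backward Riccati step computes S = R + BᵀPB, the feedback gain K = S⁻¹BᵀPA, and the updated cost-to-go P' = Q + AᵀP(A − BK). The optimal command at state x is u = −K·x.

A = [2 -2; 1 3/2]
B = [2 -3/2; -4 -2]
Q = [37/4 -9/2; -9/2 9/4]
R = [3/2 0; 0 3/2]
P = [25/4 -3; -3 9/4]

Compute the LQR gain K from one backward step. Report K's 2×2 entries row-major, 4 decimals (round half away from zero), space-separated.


BᵀP = [24.5000 -15.0000; -3.3750 0.0000]
S = R + BᵀPB = [3/2 0; 0 3/2] + [109.0000 -6.7500; -6.7500 5.0625] = [110.5000 -6.7500; -6.7500 6.5625]
BᵀPA = [34.0000 -71.5000; -6.7500 6.7500]
K = S⁻¹·BᵀPA = [0.2613 -0.6234; -0.7598 0.3874]
A−BK = [0.3377 -0.1722; 0.5255 -0.2189]
AᵀP(A−BK) = [1.2377 -0.8148; -0.8148 0.8750]
P' = Q + AᵀP(A−BK) = [10.4877 -5.3148; -5.3148 3.1250]
tr(P') = 13.6127

0.2613 -0.6234 -0.7598 0.3874


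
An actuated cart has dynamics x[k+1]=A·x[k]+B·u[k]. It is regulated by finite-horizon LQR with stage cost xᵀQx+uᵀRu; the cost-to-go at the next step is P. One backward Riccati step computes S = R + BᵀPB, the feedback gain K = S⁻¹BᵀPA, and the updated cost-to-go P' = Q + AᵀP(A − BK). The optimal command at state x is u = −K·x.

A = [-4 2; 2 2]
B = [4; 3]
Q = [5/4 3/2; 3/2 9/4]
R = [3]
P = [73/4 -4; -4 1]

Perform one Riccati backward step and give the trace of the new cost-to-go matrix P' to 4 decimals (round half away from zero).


BᵀP = [61.0000 -13.0000]
S = R + BᵀPB = [3] + [205.0000] = [208.0000]
BᵀPA = [-270.0000 96.0000]
K = S⁻¹·BᵀPA = [-1.2981 0.4615]
A−BK = [1.1923 0.1538; 5.8942 0.6154]
AᵀP(A−BK) = [9.5192 -1.3846; -1.3846 0.6923]
P' = Q + AᵀP(A−BK) = [10.7692 0.1154; 0.1154 2.9423]
tr(P') = 13.7115

13.7115


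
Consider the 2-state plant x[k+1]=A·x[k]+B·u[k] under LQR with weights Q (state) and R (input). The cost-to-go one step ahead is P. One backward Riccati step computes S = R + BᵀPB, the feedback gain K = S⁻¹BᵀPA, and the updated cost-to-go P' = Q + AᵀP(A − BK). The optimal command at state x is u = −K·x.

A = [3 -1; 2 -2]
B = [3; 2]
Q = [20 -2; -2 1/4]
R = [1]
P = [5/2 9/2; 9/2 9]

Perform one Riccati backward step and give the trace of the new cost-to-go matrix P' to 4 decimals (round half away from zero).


22.0562

BᵀP = [16.5000 31.5000]
S = R + BᵀPB = [1] + [112.5000] = [113.5000]
BᵀPA = [112.5000 -79.5000]
K = S⁻¹·BᵀPA = [0.9912 -0.7004]
A−BK = [0.0264 1.1013; 0.0176 -0.5991]
AᵀP(A−BK) = [0.9912 -0.7004; -0.7004 0.8150]
P' = Q + AᵀP(A−BK) = [20.9912 -2.7004; -2.7004 1.0650]
tr(P') = 22.0562


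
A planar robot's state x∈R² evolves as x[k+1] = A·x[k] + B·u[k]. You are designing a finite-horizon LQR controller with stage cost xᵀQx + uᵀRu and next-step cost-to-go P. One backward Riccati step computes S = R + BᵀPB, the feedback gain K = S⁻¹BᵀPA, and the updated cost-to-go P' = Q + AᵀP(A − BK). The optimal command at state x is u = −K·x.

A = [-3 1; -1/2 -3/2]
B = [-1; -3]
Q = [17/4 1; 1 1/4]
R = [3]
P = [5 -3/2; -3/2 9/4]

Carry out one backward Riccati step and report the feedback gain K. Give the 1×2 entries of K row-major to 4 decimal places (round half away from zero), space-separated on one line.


BᵀP = [-0.5000 -5.2500]
S = R + BᵀPB = [3] + [16.2500] = [19.2500]
BᵀPA = [4.1250 7.3750]
K = S⁻¹·BᵀPA = [0.2143 0.3831]
A−BK = [-2.7857 1.3831; 0.1429 -0.3506]
AᵀP(A−BK) = [40.1786 -20.8929; -20.8929 11.7370]
P' = Q + AᵀP(A−BK) = [44.4286 -19.8929; -19.8929 11.9870]
tr(P') = 56.4156

0.2143 0.3831


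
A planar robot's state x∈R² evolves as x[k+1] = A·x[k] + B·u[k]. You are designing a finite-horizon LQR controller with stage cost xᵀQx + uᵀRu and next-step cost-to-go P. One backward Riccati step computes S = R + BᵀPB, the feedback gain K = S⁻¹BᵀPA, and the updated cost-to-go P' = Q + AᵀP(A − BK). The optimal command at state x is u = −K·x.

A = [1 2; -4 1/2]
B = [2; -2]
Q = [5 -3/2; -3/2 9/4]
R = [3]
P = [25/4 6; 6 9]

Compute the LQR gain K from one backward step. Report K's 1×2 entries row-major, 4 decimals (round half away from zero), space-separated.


BᵀP = [0.5000 -6.0000]
S = R + BᵀPB = [3] + [13.0000] = [16.0000]
BᵀPA = [24.5000 -2.0000]
K = S⁻¹·BᵀPA = [1.5313 -0.1250]
A−BK = [-2.0625 2.2500; -0.9375 0.2500]
AᵀP(A−BK) = [64.7344 -47.4375; -47.4375 39.0000]
P' = Q + AᵀP(A−BK) = [69.7344 -48.9375; -48.9375 41.2500]
tr(P') = 110.9844

1.5313 -0.1250


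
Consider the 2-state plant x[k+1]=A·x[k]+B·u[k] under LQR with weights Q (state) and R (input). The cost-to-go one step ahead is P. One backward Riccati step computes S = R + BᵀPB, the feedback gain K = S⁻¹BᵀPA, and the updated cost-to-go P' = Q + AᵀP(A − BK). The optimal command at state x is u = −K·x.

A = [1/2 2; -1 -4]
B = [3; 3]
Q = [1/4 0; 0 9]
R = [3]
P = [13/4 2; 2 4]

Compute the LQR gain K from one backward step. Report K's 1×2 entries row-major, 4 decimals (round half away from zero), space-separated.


-0.0971 -0.3885

BᵀP = [15.7500 18.0000]
S = R + BᵀPB = [3] + [101.2500] = [104.2500]
BᵀPA = [-10.1250 -40.5000]
K = S⁻¹·BᵀPA = [-0.0971 -0.3885]
A−BK = [0.7914 3.1655; -0.7086 -2.8345]
AᵀP(A−BK) = [1.8291 7.3165; 7.3165 29.2662]
P' = Q + AᵀP(A−BK) = [2.0791 7.3165; 7.3165 38.2662]
tr(P') = 40.3453


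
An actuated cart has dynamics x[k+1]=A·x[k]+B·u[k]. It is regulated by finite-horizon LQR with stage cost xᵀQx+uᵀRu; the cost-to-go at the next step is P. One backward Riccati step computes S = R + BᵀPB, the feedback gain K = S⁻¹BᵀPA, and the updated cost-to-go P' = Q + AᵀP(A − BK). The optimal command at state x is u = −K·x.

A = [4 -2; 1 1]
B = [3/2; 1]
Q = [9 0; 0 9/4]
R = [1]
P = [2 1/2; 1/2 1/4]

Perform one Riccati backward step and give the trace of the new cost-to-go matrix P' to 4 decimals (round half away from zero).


17.7500

BᵀP = [3.5000 1.0000]
S = R + BᵀPB = [1] + [6.2500] = [7.2500]
BᵀPA = [15.0000 -6.0000]
K = S⁻¹·BᵀPA = [2.0690 -0.8276]
A−BK = [0.8966 -0.7586; -1.0690 1.8276]
AᵀP(A−BK) = [5.2155 -2.3362; -2.3362 1.2845]
P' = Q + AᵀP(A−BK) = [14.2155 -2.3362; -2.3362 3.5345]
tr(P') = 17.7500


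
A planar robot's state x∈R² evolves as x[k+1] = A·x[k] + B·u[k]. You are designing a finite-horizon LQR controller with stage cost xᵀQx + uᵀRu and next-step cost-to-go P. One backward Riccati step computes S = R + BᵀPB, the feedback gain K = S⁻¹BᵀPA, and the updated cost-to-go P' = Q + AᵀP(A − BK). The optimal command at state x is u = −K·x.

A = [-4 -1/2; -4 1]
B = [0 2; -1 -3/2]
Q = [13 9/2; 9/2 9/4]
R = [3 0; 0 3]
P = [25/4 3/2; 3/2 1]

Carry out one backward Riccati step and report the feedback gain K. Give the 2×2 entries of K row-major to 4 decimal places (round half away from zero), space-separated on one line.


BᵀP = [-1.5000 -1.0000; 10.2500 1.5000]
S = R + BᵀPB = [3 0; 0 3] + [1.0000 -1.5000; -1.5000 18.2500] = [4.0000 -1.5000; -1.5000 21.2500]
BᵀPA = [10.0000 -0.2500; -47.0000 -3.6250]
K = S⁻¹·BᵀPA = [1.7160 -0.1299; -2.0906 -0.1798]
A−BK = [0.1813 -0.1405; -5.4199 0.6005]
AᵀP(A−BK) = [48.5801 -1.6495; -1.6495 0.3784]
P' = Q + AᵀP(A−BK) = [61.5801 2.8505; 2.8505 2.6284]
tr(P') = 64.2085

1.7160 -0.1299 -2.0906 -0.1798


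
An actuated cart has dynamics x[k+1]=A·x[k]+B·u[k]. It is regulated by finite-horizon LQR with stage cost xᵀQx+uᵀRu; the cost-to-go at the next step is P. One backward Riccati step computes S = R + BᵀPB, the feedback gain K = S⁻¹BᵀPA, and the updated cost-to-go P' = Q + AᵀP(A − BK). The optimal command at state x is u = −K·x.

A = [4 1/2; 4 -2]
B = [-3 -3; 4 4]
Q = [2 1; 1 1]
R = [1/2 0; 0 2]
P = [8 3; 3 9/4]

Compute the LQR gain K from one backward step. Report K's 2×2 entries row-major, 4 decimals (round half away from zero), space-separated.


-1.0549 -0.1319 -0.2637 -0.0330

BᵀP = [-12.0000 0.0000; -12.0000 0.0000]
S = R + BᵀPB = [1/2 0; 0 2] + [36.0000 36.0000; 36.0000 36.0000] = [36.5000 36.0000; 36.0000 38.0000]
BᵀPA = [-48.0000 -6.0000; -48.0000 -6.0000]
K = S⁻¹·BᵀPA = [-1.0549 -0.1319; -0.2637 -0.0330]
A−BK = [0.0440 0.0055; 9.2747 -1.3407]
AᵀP(A−BK) = [196.7033 -27.9121; -27.9121 4.0110]
P' = Q + AᵀP(A−BK) = [198.7033 -26.9121; -26.9121 5.0110]
tr(P') = 203.7143


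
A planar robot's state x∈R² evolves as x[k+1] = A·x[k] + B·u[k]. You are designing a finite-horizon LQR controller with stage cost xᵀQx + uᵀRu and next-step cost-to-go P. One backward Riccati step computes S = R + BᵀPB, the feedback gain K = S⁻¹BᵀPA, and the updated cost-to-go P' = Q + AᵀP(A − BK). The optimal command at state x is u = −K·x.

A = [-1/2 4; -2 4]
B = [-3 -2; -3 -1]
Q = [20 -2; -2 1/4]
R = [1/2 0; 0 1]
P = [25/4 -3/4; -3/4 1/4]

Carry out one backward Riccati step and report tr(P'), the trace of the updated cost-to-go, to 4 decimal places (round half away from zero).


BᵀP = [-16.5000 1.5000; -11.7500 1.2500]
S = R + BᵀPB = [1/2 0; 0 1] + [45.0000 31.5000; 31.5000 22.2500] = [45.5000 31.5000; 31.5000 23.2500]
BᵀPA = [5.2500 -60.0000; 3.3750 -42.0000]
K = S⁻¹·BᵀPA = [0.2400 -1.0971; -0.1800 -0.3200]
A−BK = [-0.1400 0.0686; -1.4600 0.3886]
AᵀP(A−BK) = [0.4100 -0.1600; -0.1600 0.7314]
P' = Q + AᵀP(A−BK) = [20.4100 -2.1600; -2.1600 0.9814]
tr(P') = 21.3914

21.3914


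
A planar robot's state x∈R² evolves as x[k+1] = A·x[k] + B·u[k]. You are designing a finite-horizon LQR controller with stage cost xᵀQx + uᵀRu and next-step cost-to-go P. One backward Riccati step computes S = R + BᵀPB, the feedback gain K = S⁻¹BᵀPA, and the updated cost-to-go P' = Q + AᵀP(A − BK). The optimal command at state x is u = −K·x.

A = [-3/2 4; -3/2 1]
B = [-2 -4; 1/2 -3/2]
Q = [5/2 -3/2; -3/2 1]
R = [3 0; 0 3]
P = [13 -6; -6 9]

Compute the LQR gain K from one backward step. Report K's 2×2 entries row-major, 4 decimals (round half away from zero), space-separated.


-0.5414 -0.4103 0.6163 -0.7790

BᵀP = [-29.0000 16.5000; -43.0000 10.5000]
S = R + BᵀPB = [3 0; 0 3] + [66.2500 91.2500; 91.2500 156.2500] = [69.2500 91.2500; 91.2500 159.2500]
BᵀPA = [18.7500 -99.5000; 48.7500 -161.5000]
K = S⁻¹·BᵀPA = [-0.5414 -0.4103; 0.6163 -0.7790]
A−BK = [-0.1174 0.0633; -0.3048 0.0366]
AᵀP(A−BK) = [2.6048 -0.8295; -0.8295 2.3620]
P' = Q + AᵀP(A−BK) = [5.1048 -2.3295; -2.3295 3.3620]
tr(P') = 8.4668


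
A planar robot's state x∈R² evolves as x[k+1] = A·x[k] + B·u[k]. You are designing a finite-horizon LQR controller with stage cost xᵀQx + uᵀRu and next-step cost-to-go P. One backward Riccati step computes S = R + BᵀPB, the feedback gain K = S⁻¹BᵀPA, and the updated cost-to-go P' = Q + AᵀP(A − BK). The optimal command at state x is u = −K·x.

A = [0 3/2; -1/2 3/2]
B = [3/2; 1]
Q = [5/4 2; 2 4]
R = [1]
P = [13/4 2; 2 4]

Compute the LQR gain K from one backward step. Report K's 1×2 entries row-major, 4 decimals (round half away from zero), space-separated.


-0.1911 1.1365

BᵀP = [6.8750 7.0000]
S = R + BᵀPB = [1] + [17.3125] = [18.3125]
BᵀPA = [-3.5000 20.8125]
K = S⁻¹·BᵀPA = [-0.1911 1.1365]
A−BK = [0.2867 -0.2048; -0.3089 0.3635]
AᵀP(A−BK) = [0.3311 -0.5222; -0.5222 1.6587]
P' = Q + AᵀP(A−BK) = [1.5811 1.4778; 1.4778 5.6587]
tr(P') = 7.2398


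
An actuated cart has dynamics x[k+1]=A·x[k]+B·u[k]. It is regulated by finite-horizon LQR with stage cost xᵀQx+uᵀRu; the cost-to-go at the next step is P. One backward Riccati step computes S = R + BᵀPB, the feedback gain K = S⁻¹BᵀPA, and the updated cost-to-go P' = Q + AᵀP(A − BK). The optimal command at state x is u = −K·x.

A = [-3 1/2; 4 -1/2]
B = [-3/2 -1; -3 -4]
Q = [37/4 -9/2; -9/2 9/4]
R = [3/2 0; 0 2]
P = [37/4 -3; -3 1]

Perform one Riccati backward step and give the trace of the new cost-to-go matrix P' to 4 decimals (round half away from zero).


69.4853

BᵀP = [-4.8750 1.5000; 2.7500 -1.0000]
S = R + BᵀPB = [3/2 0; 0 2] + [2.8125 -1.1250; -1.1250 1.2500] = [4.3125 -1.1250; -1.1250 3.2500]
BᵀPA = [20.6250 -3.1875; -12.2500 1.8750]
K = S⁻¹·BᵀPA = [4.1765 -0.6471; -2.3235 0.3529]
A−BK = [0.9412 -0.1176; 7.2353 -1.0294]
AᵀP(A−BK) = [56.6471 -8.7059; -8.7059 1.3382]
P' = Q + AᵀP(A−BK) = [65.8971 -13.2059; -13.2059 3.5882]
tr(P') = 69.4853


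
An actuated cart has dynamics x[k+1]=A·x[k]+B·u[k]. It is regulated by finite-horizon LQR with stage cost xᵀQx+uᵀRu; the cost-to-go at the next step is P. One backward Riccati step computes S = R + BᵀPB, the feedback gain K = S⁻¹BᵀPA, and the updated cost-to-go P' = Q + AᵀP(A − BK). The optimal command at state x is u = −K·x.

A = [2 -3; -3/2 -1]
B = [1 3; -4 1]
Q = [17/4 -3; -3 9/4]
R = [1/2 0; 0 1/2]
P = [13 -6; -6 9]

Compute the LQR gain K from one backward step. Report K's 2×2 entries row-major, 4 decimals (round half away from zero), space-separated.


BᵀP = [37.0000 -42.0000; 33.0000 -9.0000]
S = R + BᵀPB = [1/2 0; 0 1/2] + [205.0000 69.0000; 69.0000 90.0000] = [205.5000 69.0000; 69.0000 90.5000]
BᵀPA = [137.0000 -69.0000; 79.5000 -90.0000]
K = S⁻¹·BᵀPA = [0.4996 -0.0025; 0.4975 -0.9926]
A−BK = [0.0078 -0.0198; 0.0009 -0.0174]
AᵀP(A−BK) = [0.2493 -0.2488; -0.2488 0.4963]
P' = Q + AᵀP(A−BK) = [4.4993 -3.2488; -3.2488 2.7463]
tr(P') = 7.2456

0.4996 -0.0025 0.4975 -0.9926


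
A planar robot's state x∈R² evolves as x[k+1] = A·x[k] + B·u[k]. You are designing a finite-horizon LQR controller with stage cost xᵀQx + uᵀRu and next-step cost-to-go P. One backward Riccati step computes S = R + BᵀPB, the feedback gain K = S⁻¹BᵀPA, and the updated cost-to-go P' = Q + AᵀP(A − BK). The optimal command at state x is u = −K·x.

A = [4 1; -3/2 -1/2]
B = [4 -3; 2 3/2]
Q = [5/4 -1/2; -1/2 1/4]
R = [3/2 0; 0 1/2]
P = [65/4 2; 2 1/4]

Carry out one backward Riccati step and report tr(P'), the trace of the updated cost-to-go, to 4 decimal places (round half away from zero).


BᵀP = [69.0000 8.5000; -45.7500 -5.6250]
S = R + BᵀPB = [3/2 0; 0 1/2] + [293.0000 -194.2500; -194.2500 128.8125] = [294.5000 -194.2500; -194.2500 129.3125]
BᵀPA = [263.2500 64.7500; -174.5625 -42.9375]
K = S⁻¹·BᵀPA = [0.3799 0.0926; -0.7793 -0.1929]
A−BK = [0.1426 0.0508; -1.0908 -0.3960]
AᵀP(A−BK) = [0.5258 0.1299; 0.1299 0.0321]
P' = Q + AᵀP(A−BK) = [1.7758 -0.3701; -0.3701 0.2821]
tr(P') = 2.0580

2.0580


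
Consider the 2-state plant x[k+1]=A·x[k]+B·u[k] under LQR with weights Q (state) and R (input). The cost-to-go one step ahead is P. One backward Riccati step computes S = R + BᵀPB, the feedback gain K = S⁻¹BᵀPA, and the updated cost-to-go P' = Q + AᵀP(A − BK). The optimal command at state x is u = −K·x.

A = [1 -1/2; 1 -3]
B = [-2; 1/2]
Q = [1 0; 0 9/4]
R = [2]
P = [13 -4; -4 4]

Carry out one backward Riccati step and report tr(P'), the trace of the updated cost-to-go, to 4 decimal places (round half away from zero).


30.2937

BᵀP = [-28.0000 10.0000]
S = R + BᵀPB = [2] + [61.0000] = [63.0000]
BᵀPA = [-18.0000 -16.0000]
K = S⁻¹·BᵀPA = [-0.2857 -0.2540]
A−BK = [0.4286 -1.0079; 1.1429 -2.8730]
AᵀP(A−BK) = [3.8571 -9.0714; -9.0714 23.1865]
P' = Q + AᵀP(A−BK) = [4.8571 -9.0714; -9.0714 25.4365]
tr(P') = 30.2937


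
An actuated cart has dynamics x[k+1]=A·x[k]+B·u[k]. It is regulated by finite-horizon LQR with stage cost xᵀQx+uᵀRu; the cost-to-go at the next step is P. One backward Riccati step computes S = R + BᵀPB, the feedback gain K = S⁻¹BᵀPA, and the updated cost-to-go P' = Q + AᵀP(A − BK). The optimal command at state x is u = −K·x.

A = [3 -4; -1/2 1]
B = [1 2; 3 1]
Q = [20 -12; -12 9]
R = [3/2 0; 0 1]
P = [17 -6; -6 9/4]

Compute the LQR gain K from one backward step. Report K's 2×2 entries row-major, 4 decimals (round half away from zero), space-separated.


-0.3768 0.5628 1.8710 -2.5618

BᵀP = [-1.0000 0.7500; 28.0000 -9.7500]
S = R + BᵀPB = [3/2 0; 0 1] + [1.2500 -1.2500; -1.2500 46.2500] = [2.7500 -1.2500; -1.2500 47.2500]
BᵀPA = [-3.3750 4.7500; 88.8750 -121.7500]
K = S⁻¹·BᵀPA = [-0.3768 0.5628; 1.8710 -2.5618]
A−BK = [-0.3651 0.5609; -1.2405 1.8734]
AᵀP(A−BK) = [4.0071 -5.5428; -5.5428 7.6738]
P' = Q + AᵀP(A−BK) = [24.0071 -17.5428; -17.5428 16.6738]
tr(P') = 40.6809


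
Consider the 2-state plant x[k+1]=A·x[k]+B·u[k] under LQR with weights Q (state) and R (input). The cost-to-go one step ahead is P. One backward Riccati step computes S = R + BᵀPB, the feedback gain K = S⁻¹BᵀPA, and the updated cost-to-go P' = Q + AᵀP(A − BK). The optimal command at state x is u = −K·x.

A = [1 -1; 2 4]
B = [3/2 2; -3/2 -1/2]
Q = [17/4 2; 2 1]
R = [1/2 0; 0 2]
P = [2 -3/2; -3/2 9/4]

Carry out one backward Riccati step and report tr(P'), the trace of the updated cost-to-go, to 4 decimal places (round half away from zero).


11.6148

BᵀP = [5.2500 -5.6250; 4.7500 -4.1250]
S = R + BᵀPB = [1/2 0; 0 2] + [16.3125 13.3125; 13.3125 11.5625] = [16.8125 13.3125; 13.3125 13.5625]
BᵀPA = [-6.0000 -27.7500; -3.5000 -21.2500]
K = S⁻¹·BᵀPA = [-0.6847 -1.8400; 0.4140 0.2393]
A−BK = [1.1990 1.2815; 1.1799 1.3596]
AᵀP(A−BK) = [2.3408 2.7973; 2.7973 4.0240]
P' = Q + AᵀP(A−BK) = [6.5908 4.7973; 4.7973 5.0240]
tr(P') = 11.6148


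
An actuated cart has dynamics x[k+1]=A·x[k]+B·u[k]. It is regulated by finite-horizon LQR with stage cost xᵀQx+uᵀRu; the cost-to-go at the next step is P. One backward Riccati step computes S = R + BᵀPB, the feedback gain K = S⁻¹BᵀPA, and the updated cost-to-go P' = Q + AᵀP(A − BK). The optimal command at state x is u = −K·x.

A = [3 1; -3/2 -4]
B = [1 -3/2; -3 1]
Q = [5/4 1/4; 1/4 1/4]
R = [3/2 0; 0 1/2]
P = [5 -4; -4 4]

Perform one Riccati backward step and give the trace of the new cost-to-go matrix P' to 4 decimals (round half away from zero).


4.8391

BᵀP = [17.0000 -16.0000; -11.5000 10.0000]
S = R + BᵀPB = [3/2 0; 0 1/2] + [65.0000 -41.5000; -41.5000 27.2500] = [66.5000 -41.5000; -41.5000 27.7500]
BᵀPA = [75.0000 81.0000; -49.5000 -51.5000]
K = S⁻¹·BᵀPA = [0.2193 0.8975; -1.4558 -0.5137]
A−BK = [0.5970 -0.6680; 0.6137 -0.7939]
AᵀP(A−BK) = [1.4893 0.2619; 0.2619 1.8497]
P' = Q + AᵀP(A−BK) = [2.7393 0.5119; 0.5119 2.0997]
tr(P') = 4.8391


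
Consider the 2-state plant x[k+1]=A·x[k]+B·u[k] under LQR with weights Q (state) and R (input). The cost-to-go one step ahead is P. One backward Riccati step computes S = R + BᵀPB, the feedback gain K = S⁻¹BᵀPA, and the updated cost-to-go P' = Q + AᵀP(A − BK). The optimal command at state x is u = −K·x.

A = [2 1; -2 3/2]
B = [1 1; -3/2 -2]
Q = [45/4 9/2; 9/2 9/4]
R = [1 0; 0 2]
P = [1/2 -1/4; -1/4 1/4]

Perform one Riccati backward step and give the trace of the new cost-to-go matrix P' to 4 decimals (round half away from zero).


15.0835

BᵀP = [0.8750 -0.6250; 1.0000 -0.7500]
S = R + BᵀPB = [1 0; 0 2] + [1.8125 2.1250; 2.1250 2.5000] = [2.8125 2.1250; 2.1250 4.5000]
BᵀPA = [3.0000 -0.0625; 3.5000 -0.1250]
K = S⁻¹·BᵀPA = [0.7447 -0.0019; 0.4261 -0.0269]
A−BK = [0.8292 1.0288; -0.0307 1.4434]
AᵀP(A−BK) = [1.2745 0.0998; 0.0998 0.3090]
P' = Q + AᵀP(A−BK) = [12.5245 4.5998; 4.5998 2.5590]
tr(P') = 15.0835


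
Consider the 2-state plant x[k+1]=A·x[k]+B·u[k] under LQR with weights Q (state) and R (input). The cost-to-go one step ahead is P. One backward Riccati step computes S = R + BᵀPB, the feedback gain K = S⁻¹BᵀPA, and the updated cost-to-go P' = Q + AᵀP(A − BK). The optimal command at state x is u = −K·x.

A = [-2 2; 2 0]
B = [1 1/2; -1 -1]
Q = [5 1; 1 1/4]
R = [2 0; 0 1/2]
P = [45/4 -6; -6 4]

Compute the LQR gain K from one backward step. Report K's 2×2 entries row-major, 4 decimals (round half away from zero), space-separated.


-0.7471 0.6176 -1.7529 0.8824

BᵀP = [17.2500 -10.0000; 11.6250 -7.0000]
S = R + BᵀPB = [2 0; 0 1/2] + [27.2500 18.6250; 18.6250 12.8125] = [29.2500 18.6250; 18.6250 13.3125]
BᵀPA = [-54.5000 34.5000; -37.2500 23.2500]
K = S⁻¹·BᵀPA = [-0.7471 0.6176; -1.7529 0.8824]
A−BK = [-0.3765 0.9412; -0.5000 1.5000]
AᵀP(A−BK) = [2.9882 -2.4706; -2.4706 3.1765]
P' = Q + AᵀP(A−BK) = [7.9882 -1.4706; -1.4706 3.4265]
tr(P') = 11.4147


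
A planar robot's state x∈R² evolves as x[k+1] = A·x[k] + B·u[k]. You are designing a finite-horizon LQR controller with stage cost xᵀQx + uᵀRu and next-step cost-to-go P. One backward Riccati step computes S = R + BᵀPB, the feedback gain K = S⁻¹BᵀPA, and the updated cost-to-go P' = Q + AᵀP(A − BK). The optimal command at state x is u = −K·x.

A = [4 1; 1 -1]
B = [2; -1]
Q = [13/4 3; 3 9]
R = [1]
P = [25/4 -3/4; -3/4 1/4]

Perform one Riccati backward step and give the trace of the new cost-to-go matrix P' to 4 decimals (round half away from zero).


17.0107

BᵀP = [13.2500 -1.7500]
S = R + BᵀPB = [1] + [28.2500] = [29.2500]
BᵀPA = [51.2500 15.0000]
K = S⁻¹·BᵀPA = [1.7521 0.5128]
A−BK = [0.4957 -0.0256; 2.7521 -0.4872]
AᵀP(A−BK) = [4.4530 0.7179; 0.7179 0.3077]
P' = Q + AᵀP(A−BK) = [7.7030 3.7179; 3.7179 9.3077]
tr(P') = 17.0107


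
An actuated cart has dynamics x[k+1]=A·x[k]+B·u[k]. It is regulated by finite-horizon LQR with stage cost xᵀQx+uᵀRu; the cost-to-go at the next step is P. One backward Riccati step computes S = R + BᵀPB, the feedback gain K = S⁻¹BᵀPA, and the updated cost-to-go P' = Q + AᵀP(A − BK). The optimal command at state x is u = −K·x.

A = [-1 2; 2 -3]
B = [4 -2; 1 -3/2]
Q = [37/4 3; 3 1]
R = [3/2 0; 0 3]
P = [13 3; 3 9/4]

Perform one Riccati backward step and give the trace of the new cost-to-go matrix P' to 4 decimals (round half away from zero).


28.0978

BᵀP = [55.0000 14.2500; -30.5000 -9.3750]
S = R + BᵀPB = [3/2 0; 0 3] + [234.2500 -131.3750; -131.3750 75.0625] = [235.7500 -131.3750; -131.3750 78.0625]
BᵀPA = [-26.5000 67.2500; 11.7500 -32.8750]
K = S⁻¹·BᵀPA = [-0.4590 0.8137; -0.6219 0.9483]
A−BK = [-0.4079 0.6418; 1.5261 -2.3913]
AᵀP(A−BK) = [5.1446 -8.0792; -8.0792 12.7032]
P' = Q + AᵀP(A−BK) = [14.3946 -5.0792; -5.0792 13.7032]
tr(P') = 28.0978


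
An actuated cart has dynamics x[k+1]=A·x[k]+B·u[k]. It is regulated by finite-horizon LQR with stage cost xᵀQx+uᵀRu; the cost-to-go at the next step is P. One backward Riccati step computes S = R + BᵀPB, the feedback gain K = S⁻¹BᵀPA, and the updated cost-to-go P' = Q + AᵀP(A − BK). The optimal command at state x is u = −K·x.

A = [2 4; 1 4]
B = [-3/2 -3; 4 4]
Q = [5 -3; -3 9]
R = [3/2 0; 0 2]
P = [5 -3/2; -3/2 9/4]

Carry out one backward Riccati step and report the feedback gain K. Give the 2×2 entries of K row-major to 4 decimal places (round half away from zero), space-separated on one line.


0.8886 2.3602 -0.8780 -1.9479

BᵀP = [-13.5000 11.2500; -21.0000 13.5000]
S = R + BᵀPB = [3/2 0; 0 2] + [65.2500 85.5000; 85.5000 117.0000] = [66.7500 85.5000; 85.5000 119.0000]
BᵀPA = [-15.7500 -9.0000; -28.5000 -30.0000]
K = S⁻¹·BᵀPA = [0.8886 2.3602; -0.8780 -1.9479]
A−BK = [0.6991 1.6967; 0.9573 2.3507]
AᵀP(A−BK) = [5.2239 12.6588; 12.6588 30.8057]
P' = Q + AᵀP(A−BK) = [10.2239 9.6588; 9.6588 39.8057]
tr(P') = 50.0296


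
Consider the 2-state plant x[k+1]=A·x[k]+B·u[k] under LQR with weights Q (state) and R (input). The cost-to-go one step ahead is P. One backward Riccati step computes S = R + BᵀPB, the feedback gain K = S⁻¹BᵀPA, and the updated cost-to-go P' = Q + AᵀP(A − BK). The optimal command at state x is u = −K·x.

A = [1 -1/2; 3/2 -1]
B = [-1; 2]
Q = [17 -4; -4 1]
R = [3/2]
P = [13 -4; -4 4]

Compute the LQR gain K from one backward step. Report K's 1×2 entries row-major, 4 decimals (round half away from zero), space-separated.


BᵀP = [-21.0000 12.0000]
S = R + BᵀPB = [3/2] + [45.0000] = [46.5000]
BᵀPA = [-3.0000 -1.5000]
K = S⁻¹·BᵀPA = [-0.0645 -0.0323]
A−BK = [0.9355 -0.5323; 1.6290 -0.9355]
AᵀP(A−BK) = [9.8065 -5.5968; -5.5968 3.2016]
P' = Q + AᵀP(A−BK) = [26.8065 -9.5968; -9.5968 4.2016]
tr(P') = 31.0081

-0.0645 -0.0323


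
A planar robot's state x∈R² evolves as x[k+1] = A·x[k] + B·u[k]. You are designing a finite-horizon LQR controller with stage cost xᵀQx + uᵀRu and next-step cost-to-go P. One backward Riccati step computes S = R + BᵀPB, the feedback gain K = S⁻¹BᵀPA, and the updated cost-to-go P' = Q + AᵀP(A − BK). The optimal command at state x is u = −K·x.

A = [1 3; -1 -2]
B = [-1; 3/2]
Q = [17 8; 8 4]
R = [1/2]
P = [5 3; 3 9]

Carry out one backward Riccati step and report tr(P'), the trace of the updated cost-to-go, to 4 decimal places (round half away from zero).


BᵀP = [-0.5000 10.5000]
S = R + BᵀPB = [1/2] + [16.2500] = [16.7500]
BᵀPA = [-11.0000 -22.5000]
K = S⁻¹·BᵀPA = [-0.6567 -1.3433]
A−BK = [0.3433 1.6567; -0.0149 0.0149]
AᵀP(A−BK) = [0.7761 3.2239; 3.2239 14.7761]
P' = Q + AᵀP(A−BK) = [17.7761 11.2239; 11.2239 18.7761]
tr(P') = 36.5522

36.5522


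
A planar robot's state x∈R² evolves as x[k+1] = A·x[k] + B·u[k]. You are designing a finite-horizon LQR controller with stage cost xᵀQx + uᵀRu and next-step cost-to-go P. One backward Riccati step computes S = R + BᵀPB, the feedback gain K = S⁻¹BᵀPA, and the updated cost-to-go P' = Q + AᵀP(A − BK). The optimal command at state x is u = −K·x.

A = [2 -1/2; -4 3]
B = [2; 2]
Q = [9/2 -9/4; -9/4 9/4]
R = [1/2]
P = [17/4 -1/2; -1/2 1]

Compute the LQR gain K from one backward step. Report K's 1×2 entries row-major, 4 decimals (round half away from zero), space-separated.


0.6286 -0.0429

BᵀP = [7.5000 1.0000]
S = R + BᵀPB = [1/2] + [17.0000] = [17.5000]
BᵀPA = [11.0000 -0.7500]
K = S⁻¹·BᵀPA = [0.6286 -0.0429]
A−BK = [0.7429 -0.4143; -5.2571 3.0857]
AᵀP(A−BK) = [34.0857 -19.7786; -19.7786 11.5304]
P' = Q + AᵀP(A−BK) = [38.5857 -22.0286; -22.0286 13.7804]
tr(P') = 52.3661


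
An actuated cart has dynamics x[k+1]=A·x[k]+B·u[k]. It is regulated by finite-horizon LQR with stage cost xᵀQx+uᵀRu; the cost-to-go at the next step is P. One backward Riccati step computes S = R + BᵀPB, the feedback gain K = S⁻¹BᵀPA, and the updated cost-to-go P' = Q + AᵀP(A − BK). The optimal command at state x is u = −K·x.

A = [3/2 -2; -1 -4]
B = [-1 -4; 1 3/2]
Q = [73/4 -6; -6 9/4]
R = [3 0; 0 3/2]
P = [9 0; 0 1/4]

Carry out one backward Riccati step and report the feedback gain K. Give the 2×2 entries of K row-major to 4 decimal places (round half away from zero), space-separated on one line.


BᵀP = [-9.0000 0.2500; -36.0000 0.3750]
S = R + BᵀPB = [3 0; 0 3/2] + [9.2500 36.3750; 36.3750 144.5625] = [12.2500 36.3750; 36.3750 146.0625]
BᵀPA = [-13.7500 17.0000; -54.3750 70.5000]
K = S⁻¹·BᵀPA = [-0.0654 -0.1746; -0.3560 0.5261]
A−BK = [0.0107 -0.0700; -0.4006 -4.6146]
AᵀP(A−BK) = [0.2441 0.2088; 0.2088 5.8745]
P' = Q + AᵀP(A−BK) = [18.4941 -5.7912; -5.7912 8.1245]
tr(P') = 26.6186

-0.0654 -0.1746 -0.3560 0.5261


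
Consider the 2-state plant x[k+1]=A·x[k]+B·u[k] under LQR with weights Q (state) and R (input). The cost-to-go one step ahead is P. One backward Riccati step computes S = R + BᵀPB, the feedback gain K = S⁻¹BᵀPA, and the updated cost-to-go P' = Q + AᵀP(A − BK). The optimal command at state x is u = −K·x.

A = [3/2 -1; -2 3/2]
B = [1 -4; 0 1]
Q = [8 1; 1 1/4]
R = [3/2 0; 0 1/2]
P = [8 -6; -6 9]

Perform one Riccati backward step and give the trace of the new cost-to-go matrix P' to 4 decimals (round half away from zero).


20.3354

BᵀP = [8.0000 -6.0000; -38.0000 33.0000]
S = R + BᵀPB = [3/2 0; 0 1/2] + [8.0000 -38.0000; -38.0000 185.0000] = [9.5000 -38.0000; -38.0000 185.5000]
BᵀPA = [24.0000 -17.0000; -123.0000 87.5000]
K = S⁻¹·BᵀPA = [-0.6976 0.5389; -0.8060 0.5821]
A−BK = [-1.0263 0.7895; -1.1940 0.9179]
AᵀP(A−BK) = [7.6072 -5.8362; -5.8362 4.4782]
P' = Q + AᵀP(A−BK) = [15.6072 -4.8362; -4.8362 4.7282]
tr(P') = 20.3354


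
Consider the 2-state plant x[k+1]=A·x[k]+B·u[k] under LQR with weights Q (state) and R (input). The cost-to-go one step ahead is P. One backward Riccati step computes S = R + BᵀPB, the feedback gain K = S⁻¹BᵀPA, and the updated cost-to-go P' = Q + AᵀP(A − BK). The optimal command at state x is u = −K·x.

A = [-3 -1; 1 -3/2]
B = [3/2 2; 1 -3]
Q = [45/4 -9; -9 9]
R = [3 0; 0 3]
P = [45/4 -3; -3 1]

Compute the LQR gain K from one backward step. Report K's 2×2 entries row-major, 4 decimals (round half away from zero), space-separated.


BᵀP = [13.8750 -3.5000; 31.5000 -9.0000]
S = R + BᵀPB = [3 0; 0 3] + [17.3125 38.2500; 38.2500 90.0000] = [20.3125 38.2500; 38.2500 93.0000]
BᵀPA = [-45.1250 -8.6250; -103.5000 -18.0000]
K = S⁻¹·BᵀPA = [-0.5581 -0.2667; -0.8834 -0.0838]
A−BK = [-0.3961 -0.4322; -1.0920 -1.4848]
AᵀP(A−BK) = [3.6378 1.0359; 1.0359 0.6903]
P' = Q + AᵀP(A−BK) = [14.8878 -7.9641; -7.9641 9.6903]
tr(P') = 24.5780

-0.5581 -0.2667 -0.8834 -0.0838


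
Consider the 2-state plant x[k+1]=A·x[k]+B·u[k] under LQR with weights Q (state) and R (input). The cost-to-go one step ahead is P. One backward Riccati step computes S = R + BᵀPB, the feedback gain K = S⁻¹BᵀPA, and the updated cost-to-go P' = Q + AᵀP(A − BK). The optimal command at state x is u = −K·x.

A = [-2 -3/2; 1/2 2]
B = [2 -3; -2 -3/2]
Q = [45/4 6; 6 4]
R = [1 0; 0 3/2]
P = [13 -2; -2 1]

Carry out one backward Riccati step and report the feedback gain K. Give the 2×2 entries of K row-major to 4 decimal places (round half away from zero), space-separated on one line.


-0.4884 -0.8021 0.3376 -0.0192

BᵀP = [30.0000 -6.0000; -36.0000 4.5000]
S = R + BᵀPB = [1 0; 0 3/2] + [72.0000 -81.0000; -81.0000 101.2500] = [73.0000 -81.0000; -81.0000 102.7500]
BᵀPA = [-63.0000 -57.0000; 74.2500 63.0000]
K = S⁻¹·BᵀPA = [-0.4884 -0.8021; 0.3376 -0.0192]
A−BK = [-0.0104 0.0467; 0.0295 0.3671]
AᵀP(A−BK) = [0.4130 0.3915; 0.3915 0.7384]
P' = Q + AᵀP(A−BK) = [11.6630 6.3915; 6.3915 4.7384]
tr(P') = 16.4014


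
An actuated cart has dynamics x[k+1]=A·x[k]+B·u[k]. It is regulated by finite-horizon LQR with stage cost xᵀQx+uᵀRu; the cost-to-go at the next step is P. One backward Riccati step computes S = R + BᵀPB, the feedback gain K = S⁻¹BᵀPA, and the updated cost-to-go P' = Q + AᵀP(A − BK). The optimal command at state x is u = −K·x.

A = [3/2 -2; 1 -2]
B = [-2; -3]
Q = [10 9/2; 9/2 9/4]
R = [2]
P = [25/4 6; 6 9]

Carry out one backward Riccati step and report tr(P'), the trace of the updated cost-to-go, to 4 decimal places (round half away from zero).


BᵀP = [-30.5000 -39.0000]
S = R + BᵀPB = [2] + [178.0000] = [180.0000]
BᵀPA = [-84.7500 139.0000]
K = S⁻¹·BᵀPA = [-0.4708 0.7722]
A−BK = [0.5583 -0.4556; -0.4125 0.3167]
AᵀP(A−BK) = [1.1594 -1.3042; -1.3042 1.6611]
P' = Q + AᵀP(A−BK) = [11.1594 3.1958; 3.1958 3.9111]
tr(P') = 15.0705

15.0705


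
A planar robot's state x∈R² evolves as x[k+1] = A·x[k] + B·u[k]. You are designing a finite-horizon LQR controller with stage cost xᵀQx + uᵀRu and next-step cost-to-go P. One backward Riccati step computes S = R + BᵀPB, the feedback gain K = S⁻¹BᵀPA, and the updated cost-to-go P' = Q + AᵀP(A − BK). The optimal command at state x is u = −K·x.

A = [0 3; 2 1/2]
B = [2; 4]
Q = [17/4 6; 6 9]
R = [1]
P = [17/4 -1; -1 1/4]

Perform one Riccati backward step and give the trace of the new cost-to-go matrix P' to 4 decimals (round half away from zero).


20.7292

BᵀP = [4.5000 -1.0000]
S = R + BᵀPB = [1] + [5.0000] = [6.0000]
BᵀPA = [-2.0000 13.0000]
K = S⁻¹·BᵀPA = [-0.3333 2.1667]
A−BK = [0.6667 -1.3333; 3.3333 -8.1667]
AᵀP(A−BK) = [0.3333 -1.4167; -1.4167 7.1458]
P' = Q + AᵀP(A−BK) = [4.5833 4.5833; 4.5833 16.1458]
tr(P') = 20.7292


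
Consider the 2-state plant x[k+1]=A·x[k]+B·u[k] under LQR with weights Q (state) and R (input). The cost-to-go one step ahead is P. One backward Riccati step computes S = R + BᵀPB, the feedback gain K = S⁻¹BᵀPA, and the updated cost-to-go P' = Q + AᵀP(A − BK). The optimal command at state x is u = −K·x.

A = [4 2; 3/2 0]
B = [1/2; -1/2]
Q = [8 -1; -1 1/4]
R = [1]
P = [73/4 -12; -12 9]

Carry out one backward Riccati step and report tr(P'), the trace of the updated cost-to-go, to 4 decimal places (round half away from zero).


38.2692

BᵀP = [15.1250 -10.5000]
S = R + BᵀPB = [1] + [12.8125] = [13.8125]
BᵀPA = [44.7500 30.2500]
K = S⁻¹·BᵀPA = [3.2398 2.1900]
A−BK = [2.3801 0.9050; 3.1199 1.0950]
AᵀP(A−BK) = [23.2681 11.9955; 11.9955 6.7511]
P' = Q + AᵀP(A−BK) = [31.2681 10.9955; 10.9955 7.0011]
tr(P') = 38.2692


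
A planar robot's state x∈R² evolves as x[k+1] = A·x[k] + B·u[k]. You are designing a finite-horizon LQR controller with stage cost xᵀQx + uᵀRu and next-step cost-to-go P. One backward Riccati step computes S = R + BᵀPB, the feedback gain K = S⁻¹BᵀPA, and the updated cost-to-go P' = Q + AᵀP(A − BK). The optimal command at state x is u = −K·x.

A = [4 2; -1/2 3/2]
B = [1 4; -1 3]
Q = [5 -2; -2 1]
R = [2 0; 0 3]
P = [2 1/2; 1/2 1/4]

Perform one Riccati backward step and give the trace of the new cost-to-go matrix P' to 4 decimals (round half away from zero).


9.1976

BᵀP = [1.5000 0.2500; 9.5000 2.7500]
S = R + BᵀPB = [2 0; 0 3] + [1.2500 6.7500; 6.7500 46.2500] = [3.2500 6.7500; 6.7500 49.2500]
BᵀPA = [5.8750 3.3750; 36.6250 23.1250]
K = S⁻¹·BᵀPA = [0.3679 0.0884; 0.6932 0.4574]
A−BK = [0.8592 0.0819; -2.2118 0.2162]
AᵀP(A−BK) = [2.5115 1.0398; 1.0398 0.6861]
P' = Q + AᵀP(A−BK) = [7.5115 -0.9602; -0.9602 1.6861]
tr(P') = 9.1976
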